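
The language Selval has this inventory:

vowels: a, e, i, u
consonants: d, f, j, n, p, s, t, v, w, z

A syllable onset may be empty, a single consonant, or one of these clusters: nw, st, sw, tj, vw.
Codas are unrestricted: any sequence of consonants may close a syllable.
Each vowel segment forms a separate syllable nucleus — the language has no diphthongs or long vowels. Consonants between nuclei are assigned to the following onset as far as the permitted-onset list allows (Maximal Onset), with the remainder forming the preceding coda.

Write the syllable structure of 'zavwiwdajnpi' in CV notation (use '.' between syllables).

CV.CCVC.CVCC.CV

The vowels are a, i, a, i — 4 nuclei, so 4 syllables.
/a…i/ gap (V1→V2): cluster /vw/ — /vw/ is itself a permitted onset, so the whole cluster goes right; preceding coda = ∅.
/i…a/ gap (V2→V3): /wd/ splits as /w/ + /d/ (/d/ is the longest suffix that is a licit onset).
/a…i/ gap (V3→V4): /jnp/ splits as /jn/ + /p/ (/p/ is the longest suffix that is a licit onset).
Syllabification: za.vwiw.dajn.pi.
Mapping each syllable to C/V: /za/ → CV, /vwiw/ → CCVC, /dajn/ → CVCC, /pi/ → CV.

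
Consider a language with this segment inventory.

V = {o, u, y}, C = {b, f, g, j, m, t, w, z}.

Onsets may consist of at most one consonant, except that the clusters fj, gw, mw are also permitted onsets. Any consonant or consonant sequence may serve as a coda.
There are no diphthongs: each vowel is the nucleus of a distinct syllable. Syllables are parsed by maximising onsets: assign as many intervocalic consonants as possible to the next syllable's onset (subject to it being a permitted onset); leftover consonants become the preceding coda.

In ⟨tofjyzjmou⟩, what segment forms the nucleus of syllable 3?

The vowels are o, y, o, u — 4 nuclei, so 4 syllables.
The third nucleus (vowel 3 from the left) is /o/.

o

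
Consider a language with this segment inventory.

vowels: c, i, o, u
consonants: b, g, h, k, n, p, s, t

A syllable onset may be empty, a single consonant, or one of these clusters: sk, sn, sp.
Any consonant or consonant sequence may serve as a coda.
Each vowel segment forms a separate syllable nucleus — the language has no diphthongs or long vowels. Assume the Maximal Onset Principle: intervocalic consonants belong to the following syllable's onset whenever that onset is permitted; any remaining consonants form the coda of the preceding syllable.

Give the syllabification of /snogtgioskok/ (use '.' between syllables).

snogt.gi.o.skok

The vowels are o, i, o, o — 4 nuclei, so 4 syllables.
/o…i/ gap (V1→V2): cluster /gtg/ — the longest permitted-onset suffix is /g/; onset = /g/, preceding coda = /gt/.
/i…o/ gap (V2→V3): nothing intervenes; syllable break is V.V.
/o…o/ gap (V3→V4): cluster /sk/ — /sk/ is itself a permitted onset, so the whole cluster goes right; preceding coda = ∅.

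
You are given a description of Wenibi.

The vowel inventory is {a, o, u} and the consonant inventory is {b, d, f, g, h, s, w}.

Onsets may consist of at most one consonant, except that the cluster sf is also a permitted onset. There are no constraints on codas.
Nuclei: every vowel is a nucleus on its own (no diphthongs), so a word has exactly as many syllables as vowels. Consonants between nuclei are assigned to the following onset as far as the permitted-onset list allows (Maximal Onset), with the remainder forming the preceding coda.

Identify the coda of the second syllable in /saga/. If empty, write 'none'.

none

Vowels present: a, a; each is a nucleus, giving 2 syllables.
/a…a/ gap (V1→V2): /g/ → onset of the next syllable (single consonants are always licit onsets).
So the parse is sa.ga.
Syllable 2 is /ga/: onset /g/, nucleus /a/, coda ∅.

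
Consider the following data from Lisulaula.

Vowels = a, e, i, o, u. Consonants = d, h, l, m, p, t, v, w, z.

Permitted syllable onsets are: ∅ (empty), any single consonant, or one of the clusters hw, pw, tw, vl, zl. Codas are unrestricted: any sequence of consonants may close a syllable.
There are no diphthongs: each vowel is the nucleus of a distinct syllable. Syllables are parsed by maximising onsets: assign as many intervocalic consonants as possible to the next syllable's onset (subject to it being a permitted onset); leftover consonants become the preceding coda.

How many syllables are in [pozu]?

The vowels are o, u — 2 nuclei, so 2 syllables.

2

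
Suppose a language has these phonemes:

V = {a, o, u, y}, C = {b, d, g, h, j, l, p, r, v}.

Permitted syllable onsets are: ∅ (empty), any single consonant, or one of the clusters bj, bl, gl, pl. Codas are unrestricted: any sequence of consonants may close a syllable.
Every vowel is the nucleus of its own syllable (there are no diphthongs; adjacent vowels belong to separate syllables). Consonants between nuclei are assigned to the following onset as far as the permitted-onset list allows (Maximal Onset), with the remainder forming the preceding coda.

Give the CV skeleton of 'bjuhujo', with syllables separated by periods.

The vowels are u, u, o — 3 nuclei, so 3 syllables.
V1 /u/ – V2 /u/: /h/ → onset of the next syllable (single consonants are always licit onsets).
V2 /u/ – V3 /o/: /j/ is a single consonant, so it becomes the next onset.
Result: bju.hu.jo.
Mapping each syllable to C/V: /bju/ → CCV, /hu/ → CV, /jo/ → CV.

CCV.CV.CV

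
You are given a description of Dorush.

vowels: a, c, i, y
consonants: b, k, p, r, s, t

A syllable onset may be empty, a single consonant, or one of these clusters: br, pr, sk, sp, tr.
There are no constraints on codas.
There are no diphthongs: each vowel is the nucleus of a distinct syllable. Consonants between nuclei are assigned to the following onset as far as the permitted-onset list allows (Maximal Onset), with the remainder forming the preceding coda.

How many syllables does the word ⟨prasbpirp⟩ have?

Vowels present: a, i; each is a nucleus, giving 2 syllables.

2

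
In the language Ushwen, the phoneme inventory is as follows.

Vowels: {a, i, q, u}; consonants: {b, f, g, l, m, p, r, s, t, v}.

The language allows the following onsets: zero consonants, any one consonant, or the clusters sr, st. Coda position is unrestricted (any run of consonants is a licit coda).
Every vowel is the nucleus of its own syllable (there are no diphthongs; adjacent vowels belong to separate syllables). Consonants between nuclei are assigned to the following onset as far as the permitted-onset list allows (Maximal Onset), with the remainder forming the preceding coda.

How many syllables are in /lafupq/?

Vowels present: a, u, q; each is a nucleus, giving 3 syllables.

3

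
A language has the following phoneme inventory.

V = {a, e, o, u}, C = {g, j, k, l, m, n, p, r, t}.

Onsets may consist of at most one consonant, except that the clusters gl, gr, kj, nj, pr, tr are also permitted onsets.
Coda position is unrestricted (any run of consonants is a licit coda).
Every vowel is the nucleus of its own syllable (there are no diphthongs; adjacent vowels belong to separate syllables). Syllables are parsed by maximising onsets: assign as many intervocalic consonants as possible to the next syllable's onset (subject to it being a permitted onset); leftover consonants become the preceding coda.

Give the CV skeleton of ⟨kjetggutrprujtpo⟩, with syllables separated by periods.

CCVCC.CVCC.CCVCC.CV

The vowels are e, u, u, o — 4 nuclei, so 4 syllables.
Between /e/ (V1) and /u/ (V2): cluster /tgg/ — the longest permitted-onset suffix is /g/; onset = /g/, preceding coda = /tg/.
Between /u/ (V2) and /u/ (V3): cluster /trpr/ — the longest permitted-onset suffix is /pr/; onset = /pr/, preceding coda = /tr/.
Between /u/ (V3) and /o/ (V4): /jtp/; trying suffixes from longest down, /p/ is the first permitted one, so coda /jt/ | onset /p/.
So the parse is kjetg.gutr.prujt.po.
Mapping each syllable to C/V: /kjetg/ → CCVCC, /gutr/ → CVCC, /prujt/ → CCVCC, /po/ → CV.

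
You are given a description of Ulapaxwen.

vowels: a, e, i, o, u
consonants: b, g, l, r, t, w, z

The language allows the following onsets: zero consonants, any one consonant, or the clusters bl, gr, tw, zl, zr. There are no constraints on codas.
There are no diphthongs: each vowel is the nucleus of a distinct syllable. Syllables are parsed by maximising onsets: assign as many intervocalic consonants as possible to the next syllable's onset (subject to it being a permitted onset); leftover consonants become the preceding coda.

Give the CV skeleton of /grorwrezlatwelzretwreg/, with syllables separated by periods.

CCVCC.CV.CCV.CCVC.CCVCC.CVC

The vowels are o, e, a, e, e, e — 6 nuclei, so 6 syllables.
/o…e/ gap (V1→V2): /rwr/; trying suffixes from longest down, /r/ is the first permitted one, so coda /rw/ | onset /r/.
/e…a/ gap (V2→V3): /zl/ — entire cluster is a permitted onset → onset /zl/, coda ∅.
/a…e/ gap (V3→V4): /tw/ is a licit onset in full, so it all attaches to the next syllable.
/e…e/ gap (V4→V5): /lzr/ — longest licit onset from the right is /zr/, leaving /l/ as coda.
/e…e/ gap (V5→V6): /twr/; trying suffixes from longest down, /r/ is the first permitted one, so coda /tw/ | onset /r/.
Result: grorw.re.zla.twel.zretw.reg.
Mapping each syllable to C/V: /grorw/ → CCVCC, /re/ → CV, /zla/ → CCV, /twel/ → CCVC, /zretw/ → CCVCC, /reg/ → CVC.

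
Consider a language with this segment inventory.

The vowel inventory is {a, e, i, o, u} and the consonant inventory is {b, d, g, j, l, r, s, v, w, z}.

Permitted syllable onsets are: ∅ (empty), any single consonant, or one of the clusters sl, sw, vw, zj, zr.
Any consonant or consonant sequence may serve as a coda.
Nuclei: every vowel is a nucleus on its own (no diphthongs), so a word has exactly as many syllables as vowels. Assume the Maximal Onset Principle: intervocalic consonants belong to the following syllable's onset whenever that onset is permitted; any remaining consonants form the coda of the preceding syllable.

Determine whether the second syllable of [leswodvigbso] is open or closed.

Vowels present: e, o, i, o; each is a nucleus, giving 4 syllables.
V1 /e/ – V2 /o/: cluster /sw/ — /sw/ is itself a permitted onset, so the whole cluster goes right; preceding coda = ∅.
V2 /o/ – V3 /i/: /dv/; trying suffixes from longest down, /v/ is the first permitted one, so coda /d/ | onset /v/.
V3 /i/ – V4 /o/: /gbs/; trying suffixes from longest down, /s/ is the first permitted one, so coda /gb/ | onset /s/.
So the parse is le.swod.vigb.so.
Syllable 2 is /swod/ with coda /d/, so it is closed.

closed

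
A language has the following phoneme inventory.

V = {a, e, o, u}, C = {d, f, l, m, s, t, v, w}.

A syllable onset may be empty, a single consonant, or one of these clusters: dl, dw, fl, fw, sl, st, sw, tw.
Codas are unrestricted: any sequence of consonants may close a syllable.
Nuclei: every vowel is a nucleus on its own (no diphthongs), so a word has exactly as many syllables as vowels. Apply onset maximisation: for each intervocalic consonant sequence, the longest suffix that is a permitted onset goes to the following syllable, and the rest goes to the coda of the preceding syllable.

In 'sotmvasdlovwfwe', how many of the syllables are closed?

The vowels are o, a, o, e — 4 nuclei, so 4 syllables.
V1 /o/ – V2 /a/: cluster /tmv/ — the longest permitted-onset suffix is /v/; onset = /v/, preceding coda = /tm/.
V2 /a/ – V3 /o/: /sdl/ splits as /s/ + /dl/ (/dl/ is the longest suffix that is a licit onset).
V3 /o/ – V4 /e/: /vwfw/ splits as /vw/ + /fw/ (/fw/ is the longest suffix that is a licit onset).
Result: sotm.vas.dlovw.fwe.
Classifying each syllable: /sotm/ (closed), /vas/ (closed), /dlovw/ (closed), /fwe/ (open).
Closed syllables: 3.

3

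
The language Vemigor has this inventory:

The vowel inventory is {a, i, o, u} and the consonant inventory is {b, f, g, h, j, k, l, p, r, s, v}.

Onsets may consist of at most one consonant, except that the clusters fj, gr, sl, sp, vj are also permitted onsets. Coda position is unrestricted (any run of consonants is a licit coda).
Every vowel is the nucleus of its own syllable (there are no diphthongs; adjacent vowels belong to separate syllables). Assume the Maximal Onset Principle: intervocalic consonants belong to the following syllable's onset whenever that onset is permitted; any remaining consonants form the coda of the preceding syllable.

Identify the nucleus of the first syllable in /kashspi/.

a

The vowels are a, i — 2 nuclei, so 2 syllables.
The first nucleus (vowel 1 from the left) is /a/.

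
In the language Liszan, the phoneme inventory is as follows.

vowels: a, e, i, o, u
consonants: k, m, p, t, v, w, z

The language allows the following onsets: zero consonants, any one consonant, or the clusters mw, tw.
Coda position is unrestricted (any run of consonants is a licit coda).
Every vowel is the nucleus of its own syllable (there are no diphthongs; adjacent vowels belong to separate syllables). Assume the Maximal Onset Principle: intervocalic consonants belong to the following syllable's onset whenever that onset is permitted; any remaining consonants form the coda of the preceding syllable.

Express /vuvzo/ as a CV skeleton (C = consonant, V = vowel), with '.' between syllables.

CVC.CV

Nuclei (vowels): u, o → 2 syllables.
Between /u/ (V1) and /o/ (V2): /vz/; trying suffixes from longest down, /z/ is the first permitted one, so coda /v/ | onset /z/.
So the parse is vuv.zo.
Mapping each syllable to C/V: /vuv/ → CVC, /zo/ → CV.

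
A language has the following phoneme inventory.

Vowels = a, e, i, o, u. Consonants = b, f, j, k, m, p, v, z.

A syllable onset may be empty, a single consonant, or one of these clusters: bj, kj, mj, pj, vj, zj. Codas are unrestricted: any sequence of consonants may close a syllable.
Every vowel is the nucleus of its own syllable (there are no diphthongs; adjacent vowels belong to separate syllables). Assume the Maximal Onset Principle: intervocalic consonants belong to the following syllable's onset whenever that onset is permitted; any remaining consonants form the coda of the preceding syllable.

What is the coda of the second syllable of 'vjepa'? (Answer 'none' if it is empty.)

Vowels present: e, a; each is a nucleus, giving 2 syllables.
V1 /e/ – V2 /a/: /p/ is a single consonant, so it becomes the next onset.
Result: vje.pa.
Syllable 2 is /pa/: onset /p/, nucleus /a/, coda ∅.

none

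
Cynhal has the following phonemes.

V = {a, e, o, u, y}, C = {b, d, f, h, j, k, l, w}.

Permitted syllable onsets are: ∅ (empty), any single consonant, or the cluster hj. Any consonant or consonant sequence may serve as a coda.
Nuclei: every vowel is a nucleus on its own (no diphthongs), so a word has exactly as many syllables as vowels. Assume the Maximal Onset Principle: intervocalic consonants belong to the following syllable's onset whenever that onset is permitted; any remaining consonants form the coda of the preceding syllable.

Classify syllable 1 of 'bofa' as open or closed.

open

The vowels are o, a — 2 nuclei, so 2 syllables.
V1 /o/ – V2 /a/: /f/ → onset of the next syllable (single consonants are always licit onsets).
Result: bo.fa.
Syllable 1 is /bo/; it ends in its nucleus with no coda, so it is open.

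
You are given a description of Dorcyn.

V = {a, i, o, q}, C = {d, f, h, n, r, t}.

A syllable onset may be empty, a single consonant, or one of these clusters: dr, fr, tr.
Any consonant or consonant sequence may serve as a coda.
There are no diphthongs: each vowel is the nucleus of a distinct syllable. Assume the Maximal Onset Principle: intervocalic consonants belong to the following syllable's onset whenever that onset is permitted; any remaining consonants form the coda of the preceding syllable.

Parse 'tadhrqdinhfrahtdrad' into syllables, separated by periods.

Nuclei (vowels): a, q, i, a, a → 5 syllables.
σ1/σ2 boundary: /dhr/ splits as /dh/ + /r/ (/r/ is the longest suffix that is a licit onset).
σ2/σ3 boundary: /d/ → onset of the next syllable (single consonants are always licit onsets).
σ3/σ4 boundary: /nhfr/ — longest licit onset from the right is /fr/, leaving /nh/ as coda.
σ4/σ5 boundary: /htdr/ — longest licit onset from the right is /dr/, leaving /ht/ as coda.

tadh.rq.dinh.fraht.drad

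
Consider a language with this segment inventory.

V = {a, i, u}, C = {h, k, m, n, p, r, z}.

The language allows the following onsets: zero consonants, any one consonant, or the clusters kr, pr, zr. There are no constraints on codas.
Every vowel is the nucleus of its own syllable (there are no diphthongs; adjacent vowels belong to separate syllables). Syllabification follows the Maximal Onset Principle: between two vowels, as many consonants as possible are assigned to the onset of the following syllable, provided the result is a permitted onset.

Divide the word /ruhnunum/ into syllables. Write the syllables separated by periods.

The vowels are u, u, u — 3 nuclei, so 3 syllables.
Between /u/ (V1) and /u/ (V2): cluster /hn/ — the longest permitted-onset suffix is /n/; onset = /n/, preceding coda = /h/.
Between /u/ (V2) and /u/ (V3): /n/ is a single consonant, so it becomes the next onset.

ruh.nu.num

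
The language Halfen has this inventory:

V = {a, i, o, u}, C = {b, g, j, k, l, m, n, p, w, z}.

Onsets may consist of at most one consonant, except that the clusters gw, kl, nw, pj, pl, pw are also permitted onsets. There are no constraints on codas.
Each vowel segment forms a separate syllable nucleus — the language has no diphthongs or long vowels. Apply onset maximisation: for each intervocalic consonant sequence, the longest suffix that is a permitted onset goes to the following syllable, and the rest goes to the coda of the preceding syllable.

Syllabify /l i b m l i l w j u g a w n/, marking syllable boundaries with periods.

libm.lilw.ju.gawn

Vowels present: i, i, u, a; each is a nucleus, giving 4 syllables.
Between /i/ (V1) and /i/ (V2): /bml/ splits as /bm/ + /l/ (/l/ is the longest suffix that is a licit onset).
Between /i/ (V2) and /u/ (V3): cluster /lwj/ — the longest permitted-onset suffix is /j/; onset = /j/, preceding coda = /lw/.
Between /u/ (V3) and /a/ (V4): /g/ → onset of the next syllable (single consonants are always licit onsets).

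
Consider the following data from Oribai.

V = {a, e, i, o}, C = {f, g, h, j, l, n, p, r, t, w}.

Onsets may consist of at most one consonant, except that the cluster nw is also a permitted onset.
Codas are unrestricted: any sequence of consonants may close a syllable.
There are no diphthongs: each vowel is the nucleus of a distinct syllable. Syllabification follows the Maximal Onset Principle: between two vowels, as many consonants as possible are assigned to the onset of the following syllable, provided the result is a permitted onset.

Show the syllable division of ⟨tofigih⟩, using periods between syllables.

to.fi.gih

Nuclei (vowels): o, i, i → 3 syllables.
σ1/σ2 boundary: /f/ is a single consonant, so it becomes the next onset.
σ2/σ3 boundary: just /g/ — single C goes to the following onset.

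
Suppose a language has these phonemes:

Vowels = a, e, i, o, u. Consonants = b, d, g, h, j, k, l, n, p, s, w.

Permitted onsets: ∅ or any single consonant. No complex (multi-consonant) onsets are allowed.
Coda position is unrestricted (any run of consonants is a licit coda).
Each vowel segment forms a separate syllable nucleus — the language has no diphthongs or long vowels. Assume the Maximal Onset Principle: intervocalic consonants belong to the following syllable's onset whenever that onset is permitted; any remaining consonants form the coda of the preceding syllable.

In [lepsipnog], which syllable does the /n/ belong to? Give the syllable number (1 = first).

3

Vowels present: e, i, o; each is a nucleus, giving 3 syllables.
σ1/σ2 boundary: cluster /ps/ — the longest permitted-onset suffix is /s/; onset = /s/, preceding coda = /p/.
σ2/σ3 boundary: /pn/ splits as /p/ + /n/ (/n/ is the longest suffix that is a licit onset).
So the parse is lep.sip.nog.
The /n/ is in the onset of syllable 3 (/nog/).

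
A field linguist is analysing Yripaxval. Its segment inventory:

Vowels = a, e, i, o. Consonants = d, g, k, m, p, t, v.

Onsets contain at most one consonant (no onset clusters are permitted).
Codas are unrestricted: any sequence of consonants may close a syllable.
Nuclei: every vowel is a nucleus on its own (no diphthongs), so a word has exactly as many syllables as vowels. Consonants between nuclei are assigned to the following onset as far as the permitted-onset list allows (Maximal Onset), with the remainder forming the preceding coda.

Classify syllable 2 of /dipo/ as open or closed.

open

Vowels present: i, o; each is a nucleus, giving 2 syllables.
Between /i/ (V1) and /o/ (V2): just /p/ — single C goes to the following onset.
So the parse is di.po.
Syllable 2 is /po/; it ends in its nucleus with no coda, so it is open.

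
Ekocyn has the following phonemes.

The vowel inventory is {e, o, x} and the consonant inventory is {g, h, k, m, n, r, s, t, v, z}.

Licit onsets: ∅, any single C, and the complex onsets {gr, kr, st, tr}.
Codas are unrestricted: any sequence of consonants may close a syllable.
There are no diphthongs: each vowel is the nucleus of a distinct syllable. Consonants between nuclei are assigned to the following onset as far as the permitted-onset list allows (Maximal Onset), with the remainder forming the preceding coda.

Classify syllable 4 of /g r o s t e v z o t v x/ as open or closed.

open

Vowels present: o, e, o, x; each is a nucleus, giving 4 syllables.
V1 /o/ – V2 /e/: /st/ is a licit onset in full, so it all attaches to the next syllable.
V2 /e/ – V3 /o/: /vz/ splits as /v/ + /z/ (/z/ is the longest suffix that is a licit onset).
V3 /o/ – V4 /x/: /tv/; trying suffixes from longest down, /v/ is the first permitted one, so coda /t/ | onset /v/.
Result: gro.stev.zot.vx.
Syllable 4 is /vx/; it ends in its nucleus with no coda, so it is open.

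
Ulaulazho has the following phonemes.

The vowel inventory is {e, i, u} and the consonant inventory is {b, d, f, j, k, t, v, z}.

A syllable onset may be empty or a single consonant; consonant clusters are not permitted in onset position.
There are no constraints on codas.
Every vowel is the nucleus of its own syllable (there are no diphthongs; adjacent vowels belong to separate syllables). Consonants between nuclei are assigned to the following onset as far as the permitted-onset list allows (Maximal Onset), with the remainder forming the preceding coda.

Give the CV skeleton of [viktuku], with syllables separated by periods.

CVC.CV.CV

The vowels are i, u, u — 3 nuclei, so 3 syllables.
Between /i/ (V1) and /u/ (V2): /kt/ splits as /k/ + /t/ (/t/ is the longest suffix that is a licit onset).
Between /u/ (V2) and /u/ (V3): just /k/ — single C goes to the following onset.
So the parse is vik.tu.ku.
Mapping each syllable to C/V: /vik/ → CVC, /tu/ → CV, /ku/ → CV.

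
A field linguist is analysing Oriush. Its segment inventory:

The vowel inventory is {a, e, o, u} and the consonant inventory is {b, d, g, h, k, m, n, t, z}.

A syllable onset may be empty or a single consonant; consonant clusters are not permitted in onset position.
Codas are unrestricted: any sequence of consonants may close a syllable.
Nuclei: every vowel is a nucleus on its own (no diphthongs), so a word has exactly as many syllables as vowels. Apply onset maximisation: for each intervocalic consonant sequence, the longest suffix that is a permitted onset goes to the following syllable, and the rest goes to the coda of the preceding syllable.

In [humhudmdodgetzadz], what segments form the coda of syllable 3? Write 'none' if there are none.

d

Nuclei (vowels): u, u, o, e, a → 5 syllables.
σ1/σ2 boundary: /mh/ splits as /m/ + /h/ (/h/ is the longest suffix that is a licit onset).
σ2/σ3 boundary: /dmd/ — longest licit onset from the right is /d/, leaving /dm/ as coda.
σ3/σ4 boundary: /dg/; trying suffixes from longest down, /g/ is the first permitted one, so coda /d/ | onset /g/.
σ4/σ5 boundary: /tz/ — longest licit onset from the right is /z/, leaving /t/ as coda.
Syllabification: hum.hudm.dod.get.zadz.
Syllable 3 is /dod/: onset /d/, nucleus /o/, coda /d/.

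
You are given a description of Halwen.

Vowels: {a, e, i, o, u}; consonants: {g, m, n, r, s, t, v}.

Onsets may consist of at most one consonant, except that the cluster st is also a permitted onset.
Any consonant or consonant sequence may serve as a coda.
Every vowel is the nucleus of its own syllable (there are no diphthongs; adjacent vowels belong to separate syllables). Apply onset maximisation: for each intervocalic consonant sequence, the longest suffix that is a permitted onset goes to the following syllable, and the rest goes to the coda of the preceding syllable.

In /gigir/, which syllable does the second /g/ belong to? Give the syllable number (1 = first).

Nuclei (vowels): i, i → 2 syllables.
Between /i/ (V1) and /i/ (V2): /g/ is a single consonant, so it becomes the next onset.
Putting it together: gi.gir.
The second /g/ is in the onset of syllable 2 (/gir/).

2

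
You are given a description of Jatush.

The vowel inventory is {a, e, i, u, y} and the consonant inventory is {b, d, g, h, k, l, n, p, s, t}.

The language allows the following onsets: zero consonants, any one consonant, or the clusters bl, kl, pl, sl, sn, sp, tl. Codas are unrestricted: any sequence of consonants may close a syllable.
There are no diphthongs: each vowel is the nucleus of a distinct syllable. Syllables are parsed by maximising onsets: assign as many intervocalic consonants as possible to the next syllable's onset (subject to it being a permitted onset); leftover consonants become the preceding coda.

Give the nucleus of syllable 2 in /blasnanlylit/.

The vowels are a, a, y, i — 4 nuclei, so 4 syllables.
The second nucleus (vowel 2 from the left) is /a/.

a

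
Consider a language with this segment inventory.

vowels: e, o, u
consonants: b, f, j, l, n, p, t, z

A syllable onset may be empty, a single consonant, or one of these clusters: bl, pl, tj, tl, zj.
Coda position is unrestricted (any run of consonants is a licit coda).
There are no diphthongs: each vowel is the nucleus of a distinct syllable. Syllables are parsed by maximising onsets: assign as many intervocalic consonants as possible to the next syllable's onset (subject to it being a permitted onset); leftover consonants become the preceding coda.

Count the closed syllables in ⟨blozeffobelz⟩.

2

Vowels present: o, e, o, e; each is a nucleus, giving 4 syllables.
V1 /o/ – V2 /e/: just /z/ — single C goes to the following onset.
V2 /e/ – V3 /o/: /ff/ — longest licit onset from the right is /f/, leaving /f/ as coda.
V3 /o/ – V4 /e/: just /b/ — single C goes to the following onset.
So the parse is blo.zef.fo.belz.
Classifying each syllable: /blo/ (open), /zef/ (closed), /fo/ (open), /belz/ (closed).
Closed syllables: 2.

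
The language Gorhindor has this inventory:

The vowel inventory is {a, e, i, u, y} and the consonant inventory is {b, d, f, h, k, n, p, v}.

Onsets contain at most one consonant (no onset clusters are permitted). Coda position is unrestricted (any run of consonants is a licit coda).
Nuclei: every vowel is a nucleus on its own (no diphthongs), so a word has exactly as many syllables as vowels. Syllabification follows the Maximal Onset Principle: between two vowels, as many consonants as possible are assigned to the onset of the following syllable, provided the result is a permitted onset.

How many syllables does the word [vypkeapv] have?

The vowels are y, e, a — 3 nuclei, so 3 syllables.

3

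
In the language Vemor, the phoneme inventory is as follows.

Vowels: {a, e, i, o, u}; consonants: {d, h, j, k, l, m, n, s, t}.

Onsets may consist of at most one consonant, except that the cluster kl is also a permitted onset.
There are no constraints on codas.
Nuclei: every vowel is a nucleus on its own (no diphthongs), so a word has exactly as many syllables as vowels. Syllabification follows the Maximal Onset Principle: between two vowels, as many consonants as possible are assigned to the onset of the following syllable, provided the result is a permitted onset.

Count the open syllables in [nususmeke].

3

The vowels are u, u, e, e — 4 nuclei, so 4 syllables.
Between /u/ (V1) and /u/ (V2): /s/ is a single consonant, so it becomes the next onset.
Between /u/ (V2) and /e/ (V3): /sm/ splits as /s/ + /m/ (/m/ is the longest suffix that is a licit onset).
Between /e/ (V3) and /e/ (V4): /k/ → onset of the next syllable (single consonants are always licit onsets).
Result: nu.sus.me.ke.
Classifying each syllable: /nu/ (open), /sus/ (closed), /me/ (open), /ke/ (open).
Open syllables: 3.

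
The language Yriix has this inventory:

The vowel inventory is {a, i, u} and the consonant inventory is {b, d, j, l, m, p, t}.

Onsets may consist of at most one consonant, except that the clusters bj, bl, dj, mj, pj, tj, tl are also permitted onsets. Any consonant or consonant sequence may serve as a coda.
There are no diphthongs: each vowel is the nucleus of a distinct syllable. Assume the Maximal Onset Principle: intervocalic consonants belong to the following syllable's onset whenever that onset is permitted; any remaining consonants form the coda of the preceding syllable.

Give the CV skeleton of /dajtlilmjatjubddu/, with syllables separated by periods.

CVC.CCVC.CCV.CCVCC.CV

The vowels are a, i, a, u, u — 5 nuclei, so 5 syllables.
σ1/σ2 boundary: /jtl/ splits as /j/ + /tl/ (/tl/ is the longest suffix that is a licit onset).
σ2/σ3 boundary: /lmj/; trying suffixes from longest down, /mj/ is the first permitted one, so coda /l/ | onset /mj/.
σ3/σ4 boundary: cluster /tj/ — /tj/ is itself a permitted onset, so the whole cluster goes right; preceding coda = ∅.
σ4/σ5 boundary: /bdd/; trying suffixes from longest down, /d/ is the first permitted one, so coda /bd/ | onset /d/.
Syllabification: daj.tlil.mja.tjubd.du.
Mapping each syllable to C/V: /daj/ → CVC, /tlil/ → CCVC, /mja/ → CCV, /tjubd/ → CCVCC, /du/ → CV.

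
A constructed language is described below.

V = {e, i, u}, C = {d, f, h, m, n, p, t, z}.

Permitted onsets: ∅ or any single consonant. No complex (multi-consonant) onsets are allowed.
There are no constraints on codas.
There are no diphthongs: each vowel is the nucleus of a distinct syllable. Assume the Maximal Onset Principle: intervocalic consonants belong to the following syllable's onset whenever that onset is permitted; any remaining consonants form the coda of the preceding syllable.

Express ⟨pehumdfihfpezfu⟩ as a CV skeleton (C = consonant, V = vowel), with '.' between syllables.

The vowels are e, u, i, e, u — 5 nuclei, so 5 syllables.
V1 /e/ – V2 /u/: just /h/ — single C goes to the following onset.
V2 /u/ – V3 /i/: /mdf/; trying suffixes from longest down, /f/ is the first permitted one, so coda /md/ | onset /f/.
V3 /i/ – V4 /e/: /hfp/; trying suffixes from longest down, /p/ is the first permitted one, so coda /hf/ | onset /p/.
V4 /e/ – V5 /u/: /zf/ splits as /z/ + /f/ (/f/ is the longest suffix that is a licit onset).
Putting it together: pe.humd.fihf.pez.fu.
Mapping each syllable to C/V: /pe/ → CV, /humd/ → CVCC, /fihf/ → CVCC, /pez/ → CVC, /fu/ → CV.

CV.CVCC.CVCC.CVC.CV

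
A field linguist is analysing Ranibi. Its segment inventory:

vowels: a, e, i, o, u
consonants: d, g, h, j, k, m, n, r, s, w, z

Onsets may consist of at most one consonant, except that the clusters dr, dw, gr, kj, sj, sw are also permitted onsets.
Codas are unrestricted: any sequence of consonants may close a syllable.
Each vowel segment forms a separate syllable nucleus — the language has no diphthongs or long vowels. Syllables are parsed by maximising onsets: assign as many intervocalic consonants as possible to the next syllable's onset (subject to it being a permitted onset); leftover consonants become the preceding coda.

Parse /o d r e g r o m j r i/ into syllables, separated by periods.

Vowels present: o, e, o, i; each is a nucleus, giving 4 syllables.
Between /o/ (V1) and /e/ (V2): /dr/ is a licit onset in full, so it all attaches to the next syllable.
Between /e/ (V2) and /o/ (V3): cluster /gr/ — /gr/ is itself a permitted onset, so the whole cluster goes right; preceding coda = ∅.
Between /o/ (V3) and /i/ (V4): /mjr/ — longest licit onset from the right is /r/, leaving /mj/ as coda.

o.dre.gromj.ri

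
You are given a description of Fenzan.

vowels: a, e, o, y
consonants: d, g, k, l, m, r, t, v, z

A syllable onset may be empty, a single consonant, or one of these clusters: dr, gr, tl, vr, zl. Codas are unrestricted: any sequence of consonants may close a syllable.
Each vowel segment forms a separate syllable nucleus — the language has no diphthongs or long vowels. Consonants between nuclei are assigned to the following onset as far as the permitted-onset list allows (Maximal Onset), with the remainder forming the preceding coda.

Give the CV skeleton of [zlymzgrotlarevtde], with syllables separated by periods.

The vowels are y, o, a, e, e — 5 nuclei, so 5 syllables.
V1 /y/ – V2 /o/: /mzgr/ — longest licit onset from the right is /gr/, leaving /mz/ as coda.
V2 /o/ – V3 /a/: /tl/ — entire cluster is a permitted onset → onset /tl/, coda ∅.
V3 /a/ – V4 /e/: just /r/ — single C goes to the following onset.
V4 /e/ – V5 /e/: cluster /vtd/ — the longest permitted-onset suffix is /d/; onset = /d/, preceding coda = /vt/.
Syllabification: zlymz.gro.tla.revt.de.
Mapping each syllable to C/V: /zlymz/ → CCVCC, /gro/ → CCV, /tla/ → CCV, /revt/ → CVCC, /de/ → CV.

CCVCC.CCV.CCV.CVCC.CV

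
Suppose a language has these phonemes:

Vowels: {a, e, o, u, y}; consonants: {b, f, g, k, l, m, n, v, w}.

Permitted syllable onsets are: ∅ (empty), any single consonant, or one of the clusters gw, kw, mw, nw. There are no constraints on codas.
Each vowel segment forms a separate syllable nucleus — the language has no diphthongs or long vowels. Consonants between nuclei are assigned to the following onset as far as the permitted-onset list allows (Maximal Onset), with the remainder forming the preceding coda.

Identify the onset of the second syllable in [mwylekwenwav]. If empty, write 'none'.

Nuclei (vowels): y, e, e, a → 4 syllables.
V1 /y/ – V2 /e/: /l/ → onset of the next syllable (single consonants are always licit onsets).
V2 /e/ – V3 /e/: cluster /kw/ — /kw/ is itself a permitted onset, so the whole cluster goes right; preceding coda = ∅.
V3 /e/ – V4 /a/: /nw/ is a licit onset in full, so it all attaches to the next syllable.
So the parse is mwy.le.kwe.nwav.
Syllable 2 is /le/: onset /l/, nucleus /e/, coda ∅.

l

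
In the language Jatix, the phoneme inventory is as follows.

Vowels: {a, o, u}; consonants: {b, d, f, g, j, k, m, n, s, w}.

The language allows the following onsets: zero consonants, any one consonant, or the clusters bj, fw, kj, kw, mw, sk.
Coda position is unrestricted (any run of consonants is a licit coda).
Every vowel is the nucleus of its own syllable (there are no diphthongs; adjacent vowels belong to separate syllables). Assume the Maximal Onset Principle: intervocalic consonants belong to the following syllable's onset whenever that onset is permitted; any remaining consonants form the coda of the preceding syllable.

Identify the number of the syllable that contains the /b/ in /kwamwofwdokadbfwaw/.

4

The vowels are a, o, o, a, a — 5 nuclei, so 5 syllables.
V1 /a/ – V2 /o/: cluster /mw/ — /mw/ is itself a permitted onset, so the whole cluster goes right; preceding coda = ∅.
V2 /o/ – V3 /o/: /fwd/; trying suffixes from longest down, /d/ is the first permitted one, so coda /fw/ | onset /d/.
V3 /o/ – V4 /a/: /k/ → onset of the next syllable (single consonants are always licit onsets).
V4 /a/ – V5 /a/: /dbfw/ — longest licit onset from the right is /fw/, leaving /db/ as coda.
Putting it together: kwa.mwofw.do.kadb.fwaw.
The /b/ is in the coda of syllable 4 (/kadb/).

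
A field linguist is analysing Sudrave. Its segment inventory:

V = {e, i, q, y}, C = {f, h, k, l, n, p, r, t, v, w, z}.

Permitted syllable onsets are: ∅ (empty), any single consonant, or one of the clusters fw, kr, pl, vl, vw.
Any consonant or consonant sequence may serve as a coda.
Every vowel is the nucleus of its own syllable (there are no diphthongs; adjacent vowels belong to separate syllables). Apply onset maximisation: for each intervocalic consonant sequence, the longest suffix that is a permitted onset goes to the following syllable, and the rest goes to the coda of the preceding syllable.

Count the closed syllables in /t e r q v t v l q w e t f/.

Vowels present: e, q, q, e; each is a nucleus, giving 4 syllables.
σ1/σ2 boundary: /r/ → onset of the next syllable (single consonants are always licit onsets).
σ2/σ3 boundary: /vtvl/ — longest licit onset from the right is /vl/, leaving /vt/ as coda.
σ3/σ4 boundary: just /w/ — single C goes to the following onset.
Result: te.rqvt.vlq.wetf.
Classifying each syllable: /te/ (open), /rqvt/ (closed), /vlq/ (open), /wetf/ (closed).
Closed syllables: 2.

2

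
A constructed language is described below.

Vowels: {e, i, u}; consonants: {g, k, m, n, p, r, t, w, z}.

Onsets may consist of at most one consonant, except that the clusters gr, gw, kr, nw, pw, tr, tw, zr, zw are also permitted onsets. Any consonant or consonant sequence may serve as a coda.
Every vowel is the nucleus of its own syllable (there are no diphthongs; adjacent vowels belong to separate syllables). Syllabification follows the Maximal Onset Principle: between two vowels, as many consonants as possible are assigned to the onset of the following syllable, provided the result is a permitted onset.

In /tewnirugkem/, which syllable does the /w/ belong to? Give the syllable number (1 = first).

Nuclei (vowels): e, i, u, e → 4 syllables.
σ1/σ2 boundary: /wn/ splits as /w/ + /n/ (/n/ is the longest suffix that is a licit onset).
σ2/σ3 boundary: /r/ → onset of the next syllable (single consonants are always licit onsets).
σ3/σ4 boundary: /gk/ — longest licit onset from the right is /k/, leaving /g/ as coda.
So the parse is tew.ni.rug.kem.
The /w/ is in the coda of syllable 1 (/tew/).

1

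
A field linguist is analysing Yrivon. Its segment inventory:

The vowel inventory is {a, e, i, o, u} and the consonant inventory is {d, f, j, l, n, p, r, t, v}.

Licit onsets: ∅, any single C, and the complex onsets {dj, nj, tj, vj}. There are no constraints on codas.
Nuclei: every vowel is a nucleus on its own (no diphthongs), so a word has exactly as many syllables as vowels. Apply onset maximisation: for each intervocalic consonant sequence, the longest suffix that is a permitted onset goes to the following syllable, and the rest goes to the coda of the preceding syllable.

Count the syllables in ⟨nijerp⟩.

2

Vowels present: i, e; each is a nucleus, giving 2 syllables.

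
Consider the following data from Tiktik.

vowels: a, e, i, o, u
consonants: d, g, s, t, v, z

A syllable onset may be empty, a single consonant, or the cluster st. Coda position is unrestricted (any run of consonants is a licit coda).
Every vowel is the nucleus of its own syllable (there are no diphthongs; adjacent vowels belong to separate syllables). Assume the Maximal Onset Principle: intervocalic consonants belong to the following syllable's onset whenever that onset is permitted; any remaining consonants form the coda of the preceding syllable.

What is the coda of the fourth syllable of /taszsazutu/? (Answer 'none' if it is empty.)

Nuclei (vowels): a, a, u, u → 4 syllables.
/a…a/ gap (V1→V2): /szs/ splits as /sz/ + /s/ (/s/ is the longest suffix that is a licit onset).
/a…u/ gap (V2→V3): /z/ → onset of the next syllable (single consonants are always licit onsets).
/u…u/ gap (V3→V4): /t/ is a single consonant, so it becomes the next onset.
Syllabification: tasz.sa.zu.tu.
Syllable 4 is /tu/: onset /t/, nucleus /u/, coda ∅.

none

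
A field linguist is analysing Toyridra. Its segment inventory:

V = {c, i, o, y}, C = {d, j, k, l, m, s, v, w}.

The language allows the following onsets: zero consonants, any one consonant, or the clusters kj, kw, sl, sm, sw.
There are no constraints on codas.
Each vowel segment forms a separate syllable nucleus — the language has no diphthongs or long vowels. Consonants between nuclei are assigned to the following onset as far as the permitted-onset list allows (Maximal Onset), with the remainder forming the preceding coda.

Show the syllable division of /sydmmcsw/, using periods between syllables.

The vowels are y, c — 2 nuclei, so 2 syllables.
V1 /y/ – V2 /c/: /dmm/ splits as /dm/ + /m/ (/m/ is the longest suffix that is a licit onset).

sydm.mcsw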